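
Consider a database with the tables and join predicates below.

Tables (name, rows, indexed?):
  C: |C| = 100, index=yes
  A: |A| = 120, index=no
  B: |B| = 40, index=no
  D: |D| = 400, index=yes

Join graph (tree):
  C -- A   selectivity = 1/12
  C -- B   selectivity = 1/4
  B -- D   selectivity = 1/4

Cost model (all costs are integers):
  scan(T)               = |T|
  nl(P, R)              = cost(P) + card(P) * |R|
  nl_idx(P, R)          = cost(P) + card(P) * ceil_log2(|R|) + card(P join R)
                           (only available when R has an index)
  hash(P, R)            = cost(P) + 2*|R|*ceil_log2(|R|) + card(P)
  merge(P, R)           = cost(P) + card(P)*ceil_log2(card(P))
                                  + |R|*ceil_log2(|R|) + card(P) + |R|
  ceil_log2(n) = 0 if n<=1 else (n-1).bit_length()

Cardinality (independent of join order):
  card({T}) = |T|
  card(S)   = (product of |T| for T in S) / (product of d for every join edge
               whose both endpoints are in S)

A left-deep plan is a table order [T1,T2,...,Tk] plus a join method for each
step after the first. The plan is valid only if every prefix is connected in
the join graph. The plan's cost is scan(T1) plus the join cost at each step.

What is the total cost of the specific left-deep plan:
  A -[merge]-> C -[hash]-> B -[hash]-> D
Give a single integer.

step 1: scan A: cost=120, card=120
step 2: join C via merge
    card(P join C) = 120*100/(12) = 1000
    cost = 120 + 120*7 + 100*7 + 120 + 100 = 1880
step 3: join B via hash
    card(P join B) = 1000*40/(4) = 10000
    cost = 1880 + 2*40*6 + 1000 = 3360
step 4: join D via hash
    card(P join D) = 10000*400/(4) = 1000000
    cost = 3360 + 2*400*9 + 10000 = 20560

20560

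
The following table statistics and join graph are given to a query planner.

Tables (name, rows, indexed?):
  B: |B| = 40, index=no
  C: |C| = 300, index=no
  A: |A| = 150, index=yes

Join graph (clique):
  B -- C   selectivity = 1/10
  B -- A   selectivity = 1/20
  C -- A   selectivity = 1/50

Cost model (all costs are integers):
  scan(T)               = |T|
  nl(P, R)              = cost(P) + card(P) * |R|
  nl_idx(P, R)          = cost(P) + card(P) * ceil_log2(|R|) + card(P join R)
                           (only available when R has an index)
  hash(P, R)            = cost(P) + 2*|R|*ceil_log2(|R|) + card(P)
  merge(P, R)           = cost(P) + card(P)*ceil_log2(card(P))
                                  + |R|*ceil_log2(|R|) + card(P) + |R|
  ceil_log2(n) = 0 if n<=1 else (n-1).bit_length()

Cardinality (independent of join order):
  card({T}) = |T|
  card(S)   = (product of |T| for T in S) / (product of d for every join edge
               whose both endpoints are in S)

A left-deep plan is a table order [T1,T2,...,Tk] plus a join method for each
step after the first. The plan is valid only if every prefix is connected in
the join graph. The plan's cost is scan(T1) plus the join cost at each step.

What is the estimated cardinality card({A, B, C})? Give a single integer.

180

Tables in S: A(150), B(40), C(300)
Edges inside S: B-C(d=10), B-A(d=20), C-A(d=50)
numerator = 150 * 40 * 300 = 1800000
denominator = 10 * 20 * 50 = 10000
card(S) = 1800000 / 10000 = 180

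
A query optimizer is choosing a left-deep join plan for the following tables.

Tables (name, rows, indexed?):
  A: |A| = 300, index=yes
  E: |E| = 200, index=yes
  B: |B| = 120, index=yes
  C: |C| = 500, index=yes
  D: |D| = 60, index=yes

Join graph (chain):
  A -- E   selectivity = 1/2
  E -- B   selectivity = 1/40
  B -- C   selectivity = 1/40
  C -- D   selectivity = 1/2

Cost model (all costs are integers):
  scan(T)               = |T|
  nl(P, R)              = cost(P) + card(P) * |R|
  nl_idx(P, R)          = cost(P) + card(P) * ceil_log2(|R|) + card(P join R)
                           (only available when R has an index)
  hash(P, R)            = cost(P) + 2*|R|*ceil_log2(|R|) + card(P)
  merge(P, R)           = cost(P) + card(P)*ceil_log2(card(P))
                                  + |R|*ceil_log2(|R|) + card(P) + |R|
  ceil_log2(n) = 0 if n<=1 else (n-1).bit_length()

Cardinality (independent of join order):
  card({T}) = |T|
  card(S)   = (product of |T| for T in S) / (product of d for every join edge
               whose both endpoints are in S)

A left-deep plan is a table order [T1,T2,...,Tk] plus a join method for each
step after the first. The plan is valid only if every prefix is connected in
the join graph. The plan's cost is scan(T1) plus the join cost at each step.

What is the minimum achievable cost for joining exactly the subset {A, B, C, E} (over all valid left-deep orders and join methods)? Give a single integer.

Selinger DP over subsets of {A,B,C,E}:
  {A}: scan cost=300, card=300
  {E}: scan cost=200, card=200
  {B}: scan cost=120, card=120
  {C}: scan cost=500, card=500
  {AE}: card=30000; try (E,hash)→3800, (A,merge)→5000, (E,merge)→5100, (A,hash)→5800, (A,nl_idx)→32000, (E,nl_idx)→32700 …(+2); best=3800 via (E,hash)
  {BE}: card=600; try (E,nl_idx)→1680, (B,hash)→2080, (B,nl_idx)→2200, (E,merge)→2880, (B,merge)→2960, (E,hash)→3440 …(+2); best=1680 via (E,nl_idx)
  {BC}: card=1500; try (B,hash)→2680, (C,nl_idx)→2700, (B,nl_idx)→5500, (C,merge)→6080, (B,merge)→6460, (C,hash)→9240 …(+2); best=2680 via (B,hash)
  {ABE}: card=90000; try (A,hash)→7680, (A,merge)→11280, (B,hash)→35480, (A,nl_idx)→97080, (A,nl)→181680, (B,nl_idx)→303800 …(+2); best=7680 via (A,hash)
  {BCE}: card=7500; try (E,hash)→7380, (C,hash)→11280, (C,merge)→13280, (C,nl_idx)→14580, (E,nl_idx)→22180, (E,merge)→22480 …(+2); best=7380 via (E,hash)
  {ABCE}: card=1125000; try (A,hash)→20280, (C,hash)→106680, (A,merge)→115380, (A,nl_idx)→1199880, (C,merge)→1632680, (C,nl_idx)→1942680 …(+2); best=20280 via (A,hash)

20280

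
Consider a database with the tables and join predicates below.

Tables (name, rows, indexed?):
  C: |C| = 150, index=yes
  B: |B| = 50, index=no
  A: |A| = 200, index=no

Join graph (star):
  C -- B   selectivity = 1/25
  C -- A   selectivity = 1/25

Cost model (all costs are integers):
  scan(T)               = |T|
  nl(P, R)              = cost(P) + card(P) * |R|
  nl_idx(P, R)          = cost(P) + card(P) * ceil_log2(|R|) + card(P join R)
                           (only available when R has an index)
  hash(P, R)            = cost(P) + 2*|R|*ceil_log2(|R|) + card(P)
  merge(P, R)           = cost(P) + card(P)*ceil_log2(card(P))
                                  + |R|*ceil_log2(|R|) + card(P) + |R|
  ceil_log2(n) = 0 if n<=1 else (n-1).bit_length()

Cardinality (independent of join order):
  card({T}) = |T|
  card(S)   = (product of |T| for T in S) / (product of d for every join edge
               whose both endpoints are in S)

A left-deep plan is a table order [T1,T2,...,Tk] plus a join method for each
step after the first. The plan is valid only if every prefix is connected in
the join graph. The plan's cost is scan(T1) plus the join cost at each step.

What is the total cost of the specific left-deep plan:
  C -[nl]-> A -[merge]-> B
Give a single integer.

44900

step 1: scan C: cost=150, card=150
step 2: join A via nl
    card(P join A) = 150*200/(25) = 1200
    cost = 150 + 150*200 = 30150
step 3: join B via merge
    card(P join B) = 1200*50/(25) = 2400
    cost = 30150 + 1200*11 + 50*6 + 1200 + 50 = 44900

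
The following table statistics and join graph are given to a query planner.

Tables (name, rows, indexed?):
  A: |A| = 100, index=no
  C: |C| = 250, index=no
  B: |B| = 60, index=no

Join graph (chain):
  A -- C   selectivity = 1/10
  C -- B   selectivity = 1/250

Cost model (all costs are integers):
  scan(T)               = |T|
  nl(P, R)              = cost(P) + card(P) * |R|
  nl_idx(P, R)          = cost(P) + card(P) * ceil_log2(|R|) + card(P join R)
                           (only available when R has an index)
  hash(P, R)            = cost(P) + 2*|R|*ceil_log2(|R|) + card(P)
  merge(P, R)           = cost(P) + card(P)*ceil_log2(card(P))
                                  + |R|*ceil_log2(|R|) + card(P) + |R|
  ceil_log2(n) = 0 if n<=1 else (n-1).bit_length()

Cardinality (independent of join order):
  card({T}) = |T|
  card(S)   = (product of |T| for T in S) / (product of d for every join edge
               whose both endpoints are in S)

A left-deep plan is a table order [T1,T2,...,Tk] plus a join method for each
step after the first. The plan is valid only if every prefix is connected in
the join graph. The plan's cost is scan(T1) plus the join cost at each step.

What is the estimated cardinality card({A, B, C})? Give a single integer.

600

Tables in S: A(100), B(60), C(250)
Edges inside S: A-C(d=10), C-B(d=250)
numerator = 100 * 60 * 250 = 1500000
denominator = 10 * 250 = 2500
card(S) = 1500000 / 2500 = 600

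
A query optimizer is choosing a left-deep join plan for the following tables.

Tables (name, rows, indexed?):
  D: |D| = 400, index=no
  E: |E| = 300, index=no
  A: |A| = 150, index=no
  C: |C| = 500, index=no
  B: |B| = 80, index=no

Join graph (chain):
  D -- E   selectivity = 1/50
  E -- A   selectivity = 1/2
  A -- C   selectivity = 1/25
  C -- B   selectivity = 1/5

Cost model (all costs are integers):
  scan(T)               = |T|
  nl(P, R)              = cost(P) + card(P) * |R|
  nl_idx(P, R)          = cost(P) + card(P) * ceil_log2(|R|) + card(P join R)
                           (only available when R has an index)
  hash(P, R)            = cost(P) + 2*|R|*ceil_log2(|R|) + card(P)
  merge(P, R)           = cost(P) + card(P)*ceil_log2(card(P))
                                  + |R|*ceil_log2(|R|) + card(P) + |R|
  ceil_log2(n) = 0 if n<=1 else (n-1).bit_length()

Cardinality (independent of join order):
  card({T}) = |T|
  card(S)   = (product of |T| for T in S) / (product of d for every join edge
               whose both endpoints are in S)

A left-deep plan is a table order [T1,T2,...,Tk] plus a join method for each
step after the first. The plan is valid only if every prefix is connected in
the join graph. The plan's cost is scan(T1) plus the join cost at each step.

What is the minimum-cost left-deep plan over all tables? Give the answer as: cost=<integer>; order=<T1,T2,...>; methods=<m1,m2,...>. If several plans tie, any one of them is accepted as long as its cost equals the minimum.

Selinger DP (subsets sized 1..n):
  {D}: scan cost=400, card=400
  {E}: scan cost=300, card=300
  {A}: scan cost=150, card=150
  {C}: scan cost=500, card=500
  {B}: scan cost=80, card=80
  {DE}: card=2400; try (E,hash)→6200, (D,merge)→7300, (E,merge)→7400, (D,hash)→7800, (D,nl)→120300, (E,nl)→120400; best=6200 via (E,hash)
  {AE}: card=22500; try (A,hash)→3000, (E,merge)→4500, (A,merge)→4650, (E,hash)→5700, (E,nl)→45150, (A,nl)→45300; best=3000 via (A,hash)
  {AC}: card=3000; try (A,hash)→3400, (C,merge)→6500, (A,merge)→6850, (C,hash)→9300, (C,nl)→75150, (A,nl)→75500; best=3400 via (A,hash)
  {BC}: card=8000; try (B,hash)→2120, (C,merge)→5720, (B,merge)→6140, (C,hash)→9160, (C,nl)→40080, (B,nl)→40500; best=2120 via (B,hash)
  {ADE}: card=180000; try (A,hash)→11000, (D,hash)→32700, (A,merge)→38750, (A,nl)→366200, (D,merge)→367000, (D,nl)→9003000; best=11000 via (A,hash)
  {ACE}: card=450000; try (E,hash)→11800, (C,hash)→34500, (E,merge)→45400, (C,merge)→368000, (E,nl)→903400, (C,nl)→11253000; best=11800 via (E,hash)
  {ABC}: card=48000; try (B,hash)→7520, (A,hash)→12520, (B,merge)→43040, (A,merge)→115470, (B,nl)→243400, (A,nl)→1202120; best=7520 via (B,hash)
  {ACDE}: card=3600000; try (C,hash)→200000, (D,hash)→469000, (C,merge)→3436000, (D,merge)→9015800, (C,nl)→90011000, (D,nl)→180011800; best=200000 via (C,hash)
  {ABCE}: card=7200000; try (E,hash)→60920, (B,hash)→462920, (E,merge)→826520, (B,merge)→9012440, (E,nl)→14407520, (B,nl)→36011800; best=60920 via (E,hash)
  {ABCDE}: card=57600000; try (B,hash)→3801120, (D,hash)→7268120, (B,merge)→83000640, (D,merge)→172864920, (B,nl)→288200000, (D,nl)→2880060920; best=3801120 via (B,hash)

cost=3801120; order=D,E,A,C,B; methods=hash,hash,hash,hash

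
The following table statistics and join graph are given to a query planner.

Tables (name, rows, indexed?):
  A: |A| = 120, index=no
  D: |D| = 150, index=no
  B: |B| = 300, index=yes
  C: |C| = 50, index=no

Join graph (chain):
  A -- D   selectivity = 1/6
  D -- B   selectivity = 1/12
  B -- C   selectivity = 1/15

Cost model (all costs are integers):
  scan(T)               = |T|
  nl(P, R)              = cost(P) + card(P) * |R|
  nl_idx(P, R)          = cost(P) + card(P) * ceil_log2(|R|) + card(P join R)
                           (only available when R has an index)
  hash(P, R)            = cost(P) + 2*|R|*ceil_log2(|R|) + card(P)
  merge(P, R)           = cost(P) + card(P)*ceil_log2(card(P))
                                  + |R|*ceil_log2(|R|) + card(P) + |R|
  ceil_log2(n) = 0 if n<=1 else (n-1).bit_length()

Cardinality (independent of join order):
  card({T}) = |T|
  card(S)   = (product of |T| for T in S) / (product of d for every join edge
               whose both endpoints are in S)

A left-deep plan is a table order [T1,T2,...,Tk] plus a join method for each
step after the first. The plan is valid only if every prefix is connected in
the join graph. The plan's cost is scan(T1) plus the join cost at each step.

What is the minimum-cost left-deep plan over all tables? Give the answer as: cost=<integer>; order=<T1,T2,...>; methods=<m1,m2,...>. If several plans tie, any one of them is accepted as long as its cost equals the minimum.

Selinger DP (subsets sized 1..n):
  {A}: scan cost=120, card=120
  {D}: scan cost=150, card=150
  {B}: scan cost=300, card=300
  {C}: scan cost=50, card=50
  {AD}: card=3000; try (A,hash)→1980, (D,merge)→2430, (A,merge)→2460, (D,hash)→2640, (D,nl)→18120, (A,nl)→18150; best=1980 via (A,hash)
  {BD}: card=3750; try (D,hash)→3000, (B,merge)→4500, (D,merge)→4650, (B,nl_idx)→5250, (B,hash)→5700, (B,nl)→45150 …(+1); best=3000 via (D,hash)
  {BC}: card=1000; try (C,hash)→1200, (B,nl_idx)→1500, (B,merge)→3400, (C,merge)→3650, (B,hash)→5500, (B,nl)→15050 …(+1); best=1200 via (C,hash)
  {ABD}: card=75000; try (A,hash)→8430, (B,hash)→10380, (B,merge)→43980, (A,merge)→52710, (B,nl_idx)→103980, (A,nl)→453000 …(+1); best=8430 via (A,hash)
  {BCD}: card=12500; try (D,hash)→4600, (C,hash)→7350, (D,merge)→13550, (C,merge)→52100, (D,nl)→151200, (C,nl)→190500; best=4600 via (D,hash)
  {ABCD}: card=250000; try (A,hash)→18780, (C,hash)→84030, (A,merge)→193060, (C,merge)→1358780, (A,nl)→1504600, (C,nl)→3758430; best=18780 via (A,hash)

cost=18780; order=B,C,D,A; methods=hash,hash,hash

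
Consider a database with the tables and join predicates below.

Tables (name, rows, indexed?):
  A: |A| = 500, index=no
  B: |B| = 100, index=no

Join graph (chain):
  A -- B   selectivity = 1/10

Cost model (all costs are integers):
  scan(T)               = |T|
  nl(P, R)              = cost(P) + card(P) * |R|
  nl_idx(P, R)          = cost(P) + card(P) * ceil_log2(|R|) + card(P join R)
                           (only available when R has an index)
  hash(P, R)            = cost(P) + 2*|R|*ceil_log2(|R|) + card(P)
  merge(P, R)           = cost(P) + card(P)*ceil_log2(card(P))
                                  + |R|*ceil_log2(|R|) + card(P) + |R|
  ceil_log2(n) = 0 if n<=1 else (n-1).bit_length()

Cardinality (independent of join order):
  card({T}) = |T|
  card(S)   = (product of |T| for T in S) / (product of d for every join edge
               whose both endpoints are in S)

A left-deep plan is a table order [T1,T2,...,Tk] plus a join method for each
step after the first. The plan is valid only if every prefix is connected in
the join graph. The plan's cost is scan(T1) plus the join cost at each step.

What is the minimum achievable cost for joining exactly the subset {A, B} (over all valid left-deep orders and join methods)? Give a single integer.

2400

Selinger DP over subsets of {A,B}:
  {A}: scan cost=500, card=500
  {B}: scan cost=100, card=100
  {AB}: card=5000; try (B,hash)→2400, (A,merge)→5900, (B,merge)→6300, (A,hash)→9200, (A,nl)→50100, (B,nl)→50500; best=2400 via (B,hash)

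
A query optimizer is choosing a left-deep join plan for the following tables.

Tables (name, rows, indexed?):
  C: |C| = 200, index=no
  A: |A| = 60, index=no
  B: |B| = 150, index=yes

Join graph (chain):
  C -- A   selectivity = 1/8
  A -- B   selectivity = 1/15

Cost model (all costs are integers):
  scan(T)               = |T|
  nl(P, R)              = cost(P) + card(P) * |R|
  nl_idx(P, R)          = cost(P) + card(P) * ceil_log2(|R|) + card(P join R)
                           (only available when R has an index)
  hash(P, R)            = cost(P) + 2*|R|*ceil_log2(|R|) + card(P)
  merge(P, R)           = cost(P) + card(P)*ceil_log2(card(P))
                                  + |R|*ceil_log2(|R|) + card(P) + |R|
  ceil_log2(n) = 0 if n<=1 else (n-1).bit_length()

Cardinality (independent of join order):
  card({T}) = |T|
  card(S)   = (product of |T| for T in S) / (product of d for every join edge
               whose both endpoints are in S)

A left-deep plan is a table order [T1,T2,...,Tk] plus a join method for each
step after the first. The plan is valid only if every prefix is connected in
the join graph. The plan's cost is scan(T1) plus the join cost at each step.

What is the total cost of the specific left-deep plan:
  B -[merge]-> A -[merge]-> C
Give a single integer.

10320

step 1: scan B: cost=150, card=150
step 2: join A via merge
    card(P join A) = 150*60/(15) = 600
    cost = 150 + 150*8 + 60*6 + 150 + 60 = 1920
step 3: join C via merge
    card(P join C) = 600*200/(8) = 15000
    cost = 1920 + 600*10 + 200*8 + 600 + 200 = 10320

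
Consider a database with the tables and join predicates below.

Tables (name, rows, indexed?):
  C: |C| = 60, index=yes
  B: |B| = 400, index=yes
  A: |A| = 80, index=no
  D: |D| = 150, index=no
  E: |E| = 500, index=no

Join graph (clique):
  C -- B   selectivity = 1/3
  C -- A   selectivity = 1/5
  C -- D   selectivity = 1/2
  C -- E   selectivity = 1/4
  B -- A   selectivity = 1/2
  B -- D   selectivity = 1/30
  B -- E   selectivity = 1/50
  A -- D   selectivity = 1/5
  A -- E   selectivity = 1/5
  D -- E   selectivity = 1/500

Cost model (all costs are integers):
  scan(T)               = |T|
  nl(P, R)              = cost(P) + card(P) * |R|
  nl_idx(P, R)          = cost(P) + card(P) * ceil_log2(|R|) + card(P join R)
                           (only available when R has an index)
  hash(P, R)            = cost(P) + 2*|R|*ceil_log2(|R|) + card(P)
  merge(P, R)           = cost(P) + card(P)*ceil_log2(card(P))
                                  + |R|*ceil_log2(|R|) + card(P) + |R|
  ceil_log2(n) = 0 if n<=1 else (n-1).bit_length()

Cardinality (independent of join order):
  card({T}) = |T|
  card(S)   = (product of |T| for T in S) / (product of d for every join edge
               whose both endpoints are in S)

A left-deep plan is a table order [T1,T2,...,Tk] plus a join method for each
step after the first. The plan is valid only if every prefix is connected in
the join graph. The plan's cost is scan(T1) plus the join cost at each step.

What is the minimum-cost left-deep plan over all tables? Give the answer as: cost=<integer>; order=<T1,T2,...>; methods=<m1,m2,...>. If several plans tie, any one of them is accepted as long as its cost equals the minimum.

cost=6126; order=E,D,B,A,C; methods=hash,nl_idx,merge,nl_idx

Selinger DP (subsets sized 1..n):
  {C}: scan cost=60, card=60
  {B}: scan cost=400, card=400
  {A}: scan cost=80, card=80
  {D}: scan cost=150, card=150
  {E}: scan cost=500, card=500
  {BC}: card=8000; try (C,hash)→1520, (B,merge)→4480, (C,merge)→4820, (B,hash)→7320, (B,nl_idx)→8600, (C,nl_idx)→10800 …(+2); best=1520 via (C,hash)
  {AC}: card=960; try (C,hash)→880, (A,merge)→1120, (C,merge)→1140, (A,hash)→1240, (C,nl_idx)→1520, (A,nl)→4860 …(+1); best=880 via (C,hash)
  {CD}: card=4500; try (C,hash)→1020, (D,merge)→1830, (C,merge)→1920, (D,hash)→2520, (C,nl_idx)→5550, (D,nl)→9060 …(+1); best=1020 via (C,hash)
  {CE}: card=7500; try (C,hash)→1720, (E,merge)→5480, (C,merge)→5920, (E,hash)→9120, (C,nl_idx)→11000, (E,nl)→30060 …(+1); best=1720 via (C,hash)
  {AB}: card=16000; try (A,hash)→1920, (B,merge)→4720, (A,merge)→5040, (B,hash)→7360, (B,nl_idx)→16800, (B,nl)→32080 …(+1); best=1920 via (A,hash)
  {BD}: card=2000; try (D,hash)→3200, (B,nl_idx)→3500, (B,merge)→5500, (D,merge)→5750, (B,hash)→7500, (B,nl)→60150 …(+1); best=3200 via (D,hash)
  {BE}: card=4000; try (B,hash)→8200, (B,nl_idx)→9000, (E,merge)→9400, (B,merge)→9500, (E,hash)→9800, (E,nl)→200400 …(+1); best=8200 via (B,hash)
  {AD}: card=2400; try (A,hash)→1420, (D,merge)→2070, (A,merge)→2140, (D,hash)→2560, (D,nl)→12080, (A,nl)→12150; best=1420 via (A,hash)
  {AE}: card=8000; try (A,hash)→2120, (E,merge)→5720, (A,merge)→6140, (E,hash)→9160, (E,nl)→40080, (A,nl)→40500; best=2120 via (A,hash)
  {DE}: card=150; try (D,hash)→3400, (E,merge)→6500, (D,merge)→6850, (E,hash)→9300, (E,nl)→75150, (D,nl)→75500; best=3400 via (D,hash)
  {ABC}: card=64000; try (B,hash)→9040, (A,hash)→10640, (B,merge)→15440, (C,hash)→18640, (B,nl_idx)→73520, (A,merge)→114160 …(+5); best=9040 via (B,hash)
  {BCD}: card=20000; try (C,hash)→5920, (D,hash)→11920, (B,hash)→12720, (C,merge)→27620, (C,nl_idx)→35200, (B,nl_idx)→61520 …(+5); best=5920 via (C,hash)
  {BCE}: card=20000; try (C,hash)→12920, (B,hash)→16420, (E,hash)→18520, (C,nl_idx)→52200, (C,merge)→60620, (B,nl_idx)→89220 …(+5); best=12920 via (C,hash)
  {ACD}: card=14400; try (D,hash)→4240, (C,hash)→4540, (A,hash)→6640, (D,merge)→12790, (C,nl_idx)→30220, (C,merge)→33040 …(+4); best=4240 via (D,hash)
  {ACE}: card=24000; try (A,hash)→10340, (E,hash)→10840, (C,hash)→10840, (E,merge)→16440, (C,nl_idx)→74120, (A,merge)→107360 …(+4); best=10340 via (A,hash)
  {CDE}: card=1125; try (C,hash)→4270, (C,merge)→5170, (C,nl_idx)→5425, (D,hash)→11620, (C,nl)→12400, (E,hash)→14520 …(+4); best=4270 via (C,hash)
  {ABD}: card=16000; try (A,hash)→6320, (B,hash)→11020, (D,hash)→20320, (A,merge)→27840, (B,merge)→36620, (B,nl_idx)→39020 …(+4); best=6320 via (A,hash)
  {ABE}: card=32000; try (A,hash)→13320, (B,hash)→17320, (E,hash)→26920, (A,merge)→60840, (B,nl_idx)→106120, (B,merge)→118120 …(+4); best=13320 via (A,hash)
  {BDE}: card=40; try (B,nl_idx)→4790, (B,merge)→8750, (B,hash)→10750, (E,hash)→14200, (D,hash)→14600, (E,merge)→32200 …(+4); best=4790 via (B,nl_idx)
  {ADE}: card=480; try (A,hash)→4670, (A,merge)→5390, (D,hash)→12520, (E,hash)→12820, (A,nl)→15400, (E,merge)→37620 …(+3); best=4670 via (A,hash)
  {ABCD}: card=32000; try (C,hash)→23040, (B,hash)→25840, (A,hash)→27040, (D,hash)→75440, (C,nl_idx)→134320, (B,nl_idx)→165840 …(+8); best=23040 via (C,hash)
  {ABCE}: card=32000; try (A,hash)→34040, (B,hash)→41540, (C,hash)→46040, (E,hash)→82040, (C,nl_idx)→237320, (B,nl_idx)→258340 …(+8); best=34040 via (A,hash)
  {BCDE}: card=100; try (C,nl_idx)→5130, (C,merge)→5490, (C,hash)→5550, (C,nl)→7190, (B,hash)→12595, (B,nl_idx)→14495 …(+8); best=5130 via (C,nl_idx)
  {ACDE}: card=720; try (C,hash)→5870, (A,hash)→6515, (C,nl_idx)→8270, (C,merge)→9890, (A,merge)→18410, (E,hash)→27640 …(+7); best=5870 via (C,hash)
  {ABDE}: card=64; try (A,merge)→5710, (A,hash)→5950, (A,nl)→7990, (B,nl_idx)→9054, (B,hash)→12350, (B,merge)→13470 …(+7); best=5710 via (A,merge)
  {ABCDE}: card=32; try (C,nl_idx)→6126, (A,hash)→6350, (C,hash)→6494, (A,merge)→6570, (C,merge)→6578, (C,nl)→9550 …(+11); best=6126 via (C,nl_idx)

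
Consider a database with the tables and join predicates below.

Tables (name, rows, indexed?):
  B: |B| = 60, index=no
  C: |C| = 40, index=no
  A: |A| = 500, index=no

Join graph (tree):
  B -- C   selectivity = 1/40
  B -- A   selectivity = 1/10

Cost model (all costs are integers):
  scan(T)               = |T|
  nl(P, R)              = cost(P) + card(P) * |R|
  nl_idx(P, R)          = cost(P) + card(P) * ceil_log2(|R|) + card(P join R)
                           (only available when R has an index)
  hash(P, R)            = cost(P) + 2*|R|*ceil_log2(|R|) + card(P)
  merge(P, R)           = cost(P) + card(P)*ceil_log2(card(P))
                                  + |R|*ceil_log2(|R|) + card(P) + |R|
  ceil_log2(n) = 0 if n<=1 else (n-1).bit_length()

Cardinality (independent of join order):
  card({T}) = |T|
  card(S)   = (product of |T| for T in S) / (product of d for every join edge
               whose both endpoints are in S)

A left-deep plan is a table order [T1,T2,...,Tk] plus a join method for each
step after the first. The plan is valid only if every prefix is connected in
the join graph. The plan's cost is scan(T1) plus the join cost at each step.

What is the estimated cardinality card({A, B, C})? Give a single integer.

3000

Tables in S: A(500), B(60), C(40)
Edges inside S: B-C(d=40), B-A(d=10)
numerator = 500 * 60 * 40 = 1200000
denominator = 40 * 10 = 400
card(S) = 1200000 / 400 = 3000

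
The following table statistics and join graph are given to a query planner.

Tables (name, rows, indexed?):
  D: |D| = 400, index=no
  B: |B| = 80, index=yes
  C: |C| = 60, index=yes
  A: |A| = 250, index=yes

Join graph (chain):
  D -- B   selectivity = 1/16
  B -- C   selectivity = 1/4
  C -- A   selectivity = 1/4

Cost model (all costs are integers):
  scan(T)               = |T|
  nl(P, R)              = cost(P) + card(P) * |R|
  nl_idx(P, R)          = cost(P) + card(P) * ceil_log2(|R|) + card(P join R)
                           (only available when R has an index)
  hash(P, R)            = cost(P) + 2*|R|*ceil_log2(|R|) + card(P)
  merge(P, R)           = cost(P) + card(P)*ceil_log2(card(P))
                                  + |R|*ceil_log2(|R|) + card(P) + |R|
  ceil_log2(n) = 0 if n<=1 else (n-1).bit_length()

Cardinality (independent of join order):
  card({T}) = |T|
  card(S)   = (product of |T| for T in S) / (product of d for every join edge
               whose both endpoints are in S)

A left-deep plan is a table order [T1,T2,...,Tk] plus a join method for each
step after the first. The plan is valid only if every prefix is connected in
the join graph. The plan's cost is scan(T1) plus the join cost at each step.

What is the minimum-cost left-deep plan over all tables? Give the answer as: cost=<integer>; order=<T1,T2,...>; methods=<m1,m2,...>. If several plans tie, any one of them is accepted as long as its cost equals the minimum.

Selinger DP (subsets sized 1..n):
  {D}: scan cost=400, card=400
  {B}: scan cost=80, card=80
  {C}: scan cost=60, card=60
  {A}: scan cost=250, card=250
  {BD}: card=2000; try (B,hash)→1920, (D,merge)→4720, (B,merge)→5040, (B,nl_idx)→5200, (D,hash)→7360, (D,nl)→32080 …(+1); best=1920 via (B,hash)
  {BC}: card=1200; try (C,hash)→880, (B,merge)→1120, (C,merge)→1140, (B,hash)→1240, (B,nl_idx)→1680, (C,nl_idx)→1760 …(+2); best=880 via (C,hash)
  {AC}: card=3750; try (C,hash)→1220, (A,merge)→2730, (C,merge)→2920, (A,hash)→4120, (A,nl_idx)→4290, (C,nl_idx)→5500 …(+2); best=1220 via (C,hash)
  {BCD}: card=30000; try (C,hash)→4640, (D,hash)→9280, (D,merge)→19280, (C,merge)→26340, (C,nl_idx)→43920, (C,nl)→121920 …(+1); best=4640 via (C,hash)
  {ABC}: card=75000; try (A,hash)→6080, (B,hash)→6090, (A,merge)→17530, (B,merge)→50610, (A,nl_idx)→85480, (B,nl_idx)→102470 …(+2); best=6080 via (A,hash)
  {ABCD}: card=1875000; try (A,hash)→38640, (D,hash)→88280, (A,merge)→486890, (D,merge)→1360080, (A,nl_idx)→2119640, (A,nl)→7504640 …(+1); best=38640 via (A,hash)

cost=38640; order=D,B,C,A; methods=hash,hash,hash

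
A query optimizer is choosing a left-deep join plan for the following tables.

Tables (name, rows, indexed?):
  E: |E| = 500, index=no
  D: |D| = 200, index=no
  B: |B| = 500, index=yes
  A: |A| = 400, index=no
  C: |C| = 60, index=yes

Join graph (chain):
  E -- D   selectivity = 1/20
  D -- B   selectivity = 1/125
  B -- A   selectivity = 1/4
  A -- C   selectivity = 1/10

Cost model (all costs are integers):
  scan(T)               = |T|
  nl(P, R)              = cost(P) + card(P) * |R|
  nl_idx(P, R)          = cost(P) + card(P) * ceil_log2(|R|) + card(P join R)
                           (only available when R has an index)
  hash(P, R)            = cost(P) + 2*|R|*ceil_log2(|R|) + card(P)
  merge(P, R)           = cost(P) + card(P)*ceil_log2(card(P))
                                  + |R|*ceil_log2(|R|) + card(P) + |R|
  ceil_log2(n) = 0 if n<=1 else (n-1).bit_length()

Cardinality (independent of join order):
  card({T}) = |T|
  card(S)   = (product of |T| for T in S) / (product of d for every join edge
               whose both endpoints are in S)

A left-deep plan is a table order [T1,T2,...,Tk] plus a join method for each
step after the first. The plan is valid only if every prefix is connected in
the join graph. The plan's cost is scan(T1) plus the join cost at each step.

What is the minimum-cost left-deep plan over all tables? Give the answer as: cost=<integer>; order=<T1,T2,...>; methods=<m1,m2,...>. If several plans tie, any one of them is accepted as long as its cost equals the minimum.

cost=580520; order=D,B,A,C,E; methods=nl_idx,hash,hash,hash

Selinger DP (subsets sized 1..n):
  {E}: scan cost=500, card=500
  {D}: scan cost=200, card=200
  {B}: scan cost=500, card=500
  {A}: scan cost=400, card=400
  {C}: scan cost=60, card=60
  {DE}: card=5000; try (D,hash)→4200, (E,merge)→7000, (D,merge)→7300, (E,hash)→9400, (E,nl)→100200, (D,nl)→100500; best=4200 via (D,hash)
  {BD}: card=800; try (B,nl_idx)→2800, (D,hash)→4200, (B,merge)→7000, (D,merge)→7300, (B,hash)→9400, (B,nl)→100200 …(+1); best=2800 via (B,nl_idx)
  {AB}: card=50000; try (A,hash)→8200, (B,merge)→9400, (A,merge)→9500, (B,hash)→9800, (B,nl_idx)→54000, (B,nl)→200400 …(+1); best=8200 via (A,hash)
  {AC}: card=2400; try (C,hash)→1520, (A,merge)→4480, (C,merge)→4820, (C,nl_idx)→5200, (A,hash)→7320, (A,nl)→24060 …(+1); best=1520 via (C,hash)
  {BDE}: card=20000; try (E,hash)→12600, (E,merge)→16600, (B,hash)→18200, (B,nl_idx)→69200, (B,merge)→79200, (E,nl)→402800 …(+1); best=12600 via (E,hash)
  {ABD}: card=80000; try (A,hash)→10800, (A,merge)→15600, (D,hash)→61400, (A,nl)→322800, (D,merge)→860000, (D,nl)→10008200; best=10800 via (A,hash)
  {ABC}: card=300000; try (B,hash)→12920, (B,merge)→37720, (C,hash)→58920, (B,nl_idx)→323120, (C,nl_idx)→608200, (C,merge)→858620 …(+2); best=12920 via (B,hash)
  {ABDE}: card=2000000; try (A,hash)→39800, (E,hash)→99800, (A,merge)→336600, (E,merge)→1455800, (A,nl)→8012600, (E,nl)→40010800; best=39800 via (A,hash)
  {ABCD}: card=480000; try (C,hash)→91520, (D,hash)→316120, (C,nl_idx)→970800, (C,merge)→1451220, (C,nl)→4810800, (D,merge)→6014720 …(+1); best=91520 via (C,hash)
  {ABCDE}: card=12000000; try (E,hash)→580520, (C,hash)→2040520, (E,merge)→9696520, (C,nl_idx)→24039800, (C,merge)→44040220, (C,nl)→120039800 …(+1); best=580520 via (E,hash)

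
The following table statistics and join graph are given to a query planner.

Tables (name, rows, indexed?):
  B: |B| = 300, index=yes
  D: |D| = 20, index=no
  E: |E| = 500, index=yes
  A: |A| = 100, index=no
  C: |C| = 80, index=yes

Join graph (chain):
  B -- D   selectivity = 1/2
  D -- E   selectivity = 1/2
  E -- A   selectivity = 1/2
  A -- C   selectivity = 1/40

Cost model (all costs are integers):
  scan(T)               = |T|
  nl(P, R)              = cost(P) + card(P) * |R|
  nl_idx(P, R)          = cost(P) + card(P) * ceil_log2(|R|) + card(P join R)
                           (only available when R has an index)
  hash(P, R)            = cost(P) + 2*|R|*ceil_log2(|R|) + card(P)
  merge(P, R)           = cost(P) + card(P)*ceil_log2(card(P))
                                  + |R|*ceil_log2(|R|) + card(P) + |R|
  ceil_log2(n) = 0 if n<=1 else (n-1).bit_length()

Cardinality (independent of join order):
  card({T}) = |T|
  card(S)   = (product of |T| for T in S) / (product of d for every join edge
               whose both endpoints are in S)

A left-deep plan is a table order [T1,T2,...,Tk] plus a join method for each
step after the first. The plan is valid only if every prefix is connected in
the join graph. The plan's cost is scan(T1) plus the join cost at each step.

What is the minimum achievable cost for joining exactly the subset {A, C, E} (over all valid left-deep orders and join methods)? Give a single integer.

7800

Selinger DP over subsets of {A,C,E}:
  {E}: scan cost=500, card=500
  {A}: scan cost=100, card=100
  {C}: scan cost=80, card=80
  {AE}: card=25000; try (A,hash)→2400, (E,merge)→5900, (A,merge)→6300, (E,hash)→9200, (E,nl_idx)→26000, (E,nl)→50100 …(+1); best=2400 via (A,hash)
  {AC}: card=200; try (C,nl_idx)→1000, (C,hash)→1320, (A,merge)→1520, (C,merge)→1540, (A,hash)→1560, (A,nl)→8080 …(+1); best=1000 via (C,nl_idx)
  {ACE}: card=50000; try (E,merge)→7800, (E,hash)→10200, (C,hash)→28520, (E,nl_idx)→52800, (E,nl)→101000, (C,nl_idx)→227400 …(+2); best=7800 via (E,merge)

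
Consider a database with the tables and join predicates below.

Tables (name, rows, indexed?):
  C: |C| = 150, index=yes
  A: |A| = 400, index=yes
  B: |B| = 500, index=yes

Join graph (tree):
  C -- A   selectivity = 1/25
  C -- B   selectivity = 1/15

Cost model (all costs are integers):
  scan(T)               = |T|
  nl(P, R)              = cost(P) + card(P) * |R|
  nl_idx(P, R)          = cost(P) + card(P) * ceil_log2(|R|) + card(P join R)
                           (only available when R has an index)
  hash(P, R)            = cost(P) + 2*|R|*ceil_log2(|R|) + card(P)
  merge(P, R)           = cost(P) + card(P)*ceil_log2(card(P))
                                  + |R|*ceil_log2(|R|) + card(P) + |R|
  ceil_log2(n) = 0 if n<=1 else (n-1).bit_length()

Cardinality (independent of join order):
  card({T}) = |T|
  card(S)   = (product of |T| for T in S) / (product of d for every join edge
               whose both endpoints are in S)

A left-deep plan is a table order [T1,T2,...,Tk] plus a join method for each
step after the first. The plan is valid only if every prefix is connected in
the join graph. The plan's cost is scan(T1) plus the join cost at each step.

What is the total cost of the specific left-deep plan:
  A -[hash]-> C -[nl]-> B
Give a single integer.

1203200

step 1: scan A: cost=400, card=400
step 2: join C via hash
    card(P join C) = 400*150/(25) = 2400
    cost = 400 + 2*150*8 + 400 = 3200
step 3: join B via nl
    card(P join B) = 2400*500/(15) = 80000
    cost = 3200 + 2400*500 = 1203200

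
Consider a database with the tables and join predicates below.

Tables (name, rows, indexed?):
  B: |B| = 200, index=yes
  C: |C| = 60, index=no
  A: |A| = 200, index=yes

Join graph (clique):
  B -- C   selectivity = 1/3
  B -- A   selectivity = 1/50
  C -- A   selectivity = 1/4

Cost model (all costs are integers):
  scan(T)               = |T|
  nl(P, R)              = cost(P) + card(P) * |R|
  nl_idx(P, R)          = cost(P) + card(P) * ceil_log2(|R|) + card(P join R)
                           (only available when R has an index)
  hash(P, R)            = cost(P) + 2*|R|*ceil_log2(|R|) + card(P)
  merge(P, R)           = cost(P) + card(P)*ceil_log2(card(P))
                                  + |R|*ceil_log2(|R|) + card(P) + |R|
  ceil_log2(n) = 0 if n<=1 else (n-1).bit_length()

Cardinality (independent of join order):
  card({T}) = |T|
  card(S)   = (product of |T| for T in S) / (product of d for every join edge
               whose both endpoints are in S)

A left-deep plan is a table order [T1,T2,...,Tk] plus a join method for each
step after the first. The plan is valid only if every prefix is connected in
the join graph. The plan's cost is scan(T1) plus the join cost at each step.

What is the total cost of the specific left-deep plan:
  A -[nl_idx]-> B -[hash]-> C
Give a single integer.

4120

step 1: scan A: cost=200, card=200
step 2: join B via nl_idx
    card(P join B) = 200*200/(50) = 800
    cost = 200 + 200*8 + 800 = 2600
step 3: join C via hash
    card(P join C) = 800*60/(3*4) = 4000
    cost = 2600 + 2*60*6 + 800 = 4120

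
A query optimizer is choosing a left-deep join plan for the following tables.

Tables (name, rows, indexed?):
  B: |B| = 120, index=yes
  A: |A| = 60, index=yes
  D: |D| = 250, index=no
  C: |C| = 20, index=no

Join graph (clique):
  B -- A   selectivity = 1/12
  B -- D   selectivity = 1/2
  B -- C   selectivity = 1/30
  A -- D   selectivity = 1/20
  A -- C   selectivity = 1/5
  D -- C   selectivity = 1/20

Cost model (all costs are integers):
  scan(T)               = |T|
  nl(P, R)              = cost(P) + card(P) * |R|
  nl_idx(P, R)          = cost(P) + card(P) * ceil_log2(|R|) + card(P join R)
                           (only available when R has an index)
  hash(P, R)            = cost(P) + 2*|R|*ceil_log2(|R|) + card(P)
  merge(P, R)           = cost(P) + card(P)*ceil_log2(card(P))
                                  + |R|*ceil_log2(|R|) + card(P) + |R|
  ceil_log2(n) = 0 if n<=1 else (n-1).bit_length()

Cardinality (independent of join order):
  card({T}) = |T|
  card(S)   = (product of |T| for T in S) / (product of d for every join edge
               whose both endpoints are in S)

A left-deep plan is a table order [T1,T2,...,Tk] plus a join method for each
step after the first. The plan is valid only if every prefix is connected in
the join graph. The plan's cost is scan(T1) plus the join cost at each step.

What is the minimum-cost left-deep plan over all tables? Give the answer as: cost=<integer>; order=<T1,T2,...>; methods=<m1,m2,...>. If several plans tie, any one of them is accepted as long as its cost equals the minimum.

cost=2745; order=D,C,A,B; methods=hash,hash,nl_idx

Selinger DP (subsets sized 1..n):
  {B}: scan cost=120, card=120
  {A}: scan cost=60, card=60
  {D}: scan cost=250, card=250
  {C}: scan cost=20, card=20
  {AB}: card=600; try (A,hash)→960, (B,nl_idx)→1080, (B,merge)→1440, (A,nl_idx)→1440, (A,merge)→1500, (B,hash)→1800 …(+2); best=960 via (A,hash)
  {BD}: card=15000; try (B,hash)→2180, (D,merge)→3330, (B,merge)→3460, (D,hash)→4240, (B,nl_idx)→17000, (D,nl)→30120 …(+1); best=2180 via (B,hash)
  {BC}: card=80; try (B,nl_idx)→240, (C,hash)→440, (B,merge)→1100, (C,merge)→1200, (B,hash)→1720, (B,nl)→2420 …(+1); best=240 via (B,nl_idx)
  {AD}: card=750; try (A,hash)→1220, (A,nl_idx)→2500, (D,merge)→2730, (A,merge)→2920, (D,hash)→4120, (D,nl)→15060 …(+1); best=1220 via (A,hash)
  {AC}: card=240; try (C,hash)→320, (A,nl_idx)→380, (A,merge)→560, (C,merge)→600, (A,hash)→760, (A,nl)→1220 …(+1); best=320 via (C,hash)
  {CD}: card=250; try (C,hash)→700, (D,merge)→2390, (C,merge)→2620, (D,hash)→4040, (D,nl)→5020, (C,nl)→5250; best=700 via (C,hash)
  {ABD}: card=3750; try (B,hash)→3650, (D,hash)→5560, (D,merge)→9810, (B,nl_idx)→10220, (B,merge)→10430, (A,hash)→17900 …(+5); best=3650 via (B,hash)
  {ABC}: card=80; try (A,nl_idx)→800, (A,hash)→1040, (A,merge)→1300, (C,hash)→1760, (B,nl_idx)→2080, (B,hash)→2240 …(+5); best=800 via (A,nl_idx)
  {BCD}: card=500; try (B,hash)→2630, (B,nl_idx)→2950, (D,merge)→3130, (B,merge)→3910, (D,hash)→4320, (C,hash)→17380 …(+4); best=2630 via (B,hash)
  {ACD}: card=150; try (A,hash)→1670, (C,hash)→2170, (A,nl_idx)→2350, (A,merge)→3370, (D,hash)→4560, (D,merge)→4730 …(+4); best=1670 via (A,hash)
  {ABCD}: card=25; try (B,nl_idx)→2745, (B,hash)→3500, (D,merge)→3690, (A,hash)→3850, (B,merge)→3980, (D,hash)→4880 …(+8); best=2745 via (B,nl_idx)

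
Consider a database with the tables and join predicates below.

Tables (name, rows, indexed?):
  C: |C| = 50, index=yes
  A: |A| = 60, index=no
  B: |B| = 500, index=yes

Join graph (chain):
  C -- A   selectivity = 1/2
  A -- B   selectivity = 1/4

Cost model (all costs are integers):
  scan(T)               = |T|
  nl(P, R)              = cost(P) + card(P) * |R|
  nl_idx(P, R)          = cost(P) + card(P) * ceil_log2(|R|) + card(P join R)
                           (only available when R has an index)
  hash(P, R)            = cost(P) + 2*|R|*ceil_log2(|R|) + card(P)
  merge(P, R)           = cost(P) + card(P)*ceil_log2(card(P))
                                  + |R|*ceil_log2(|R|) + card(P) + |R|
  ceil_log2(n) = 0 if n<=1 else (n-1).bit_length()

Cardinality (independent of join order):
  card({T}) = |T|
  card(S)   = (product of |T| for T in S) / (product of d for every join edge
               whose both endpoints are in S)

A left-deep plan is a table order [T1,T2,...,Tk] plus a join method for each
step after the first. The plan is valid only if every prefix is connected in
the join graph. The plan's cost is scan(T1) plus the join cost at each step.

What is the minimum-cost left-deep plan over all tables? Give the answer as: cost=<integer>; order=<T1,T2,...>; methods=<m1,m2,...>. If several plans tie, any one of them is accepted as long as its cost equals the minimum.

cost=9820; order=B,A,C; methods=hash,hash

Selinger DP (subsets sized 1..n):
  {C}: scan cost=50, card=50
  {A}: scan cost=60, card=60
  {B}: scan cost=500, card=500
  {AC}: card=1500; try (C,hash)→720, (A,hash)→820, (A,merge)→820, (C,merge)→830, (C,nl_idx)→1920, (A,nl)→3050 …(+1); best=720 via (C,hash)
  {AB}: card=7500; try (A,hash)→1720, (B,merge)→5480, (A,merge)→5920, (B,nl_idx)→8100, (B,hash)→9120, (B,nl)→30060 …(+1); best=1720 via (A,hash)
  {ABC}: card=187500; try (C,hash)→9820, (B,hash)→11220, (B,merge)→23720, (C,merge)→107070, (B,nl_idx)→201720, (C,nl_idx)→234220 …(+2); best=9820 via (C,hash)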